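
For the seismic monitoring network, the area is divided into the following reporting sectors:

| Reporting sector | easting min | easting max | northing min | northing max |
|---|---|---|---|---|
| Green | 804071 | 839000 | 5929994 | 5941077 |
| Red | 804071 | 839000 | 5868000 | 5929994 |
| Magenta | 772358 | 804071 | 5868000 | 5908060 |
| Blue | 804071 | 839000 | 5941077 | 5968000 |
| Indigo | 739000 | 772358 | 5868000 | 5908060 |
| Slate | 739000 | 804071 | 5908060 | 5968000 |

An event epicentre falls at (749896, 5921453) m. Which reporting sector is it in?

Slate

The point has easting = 749896 and northing = 5921453.
Only Slate satisfies 739000 ≤ easting ≤ 804071 and 5908060 ≤ northing ≤ 5968000.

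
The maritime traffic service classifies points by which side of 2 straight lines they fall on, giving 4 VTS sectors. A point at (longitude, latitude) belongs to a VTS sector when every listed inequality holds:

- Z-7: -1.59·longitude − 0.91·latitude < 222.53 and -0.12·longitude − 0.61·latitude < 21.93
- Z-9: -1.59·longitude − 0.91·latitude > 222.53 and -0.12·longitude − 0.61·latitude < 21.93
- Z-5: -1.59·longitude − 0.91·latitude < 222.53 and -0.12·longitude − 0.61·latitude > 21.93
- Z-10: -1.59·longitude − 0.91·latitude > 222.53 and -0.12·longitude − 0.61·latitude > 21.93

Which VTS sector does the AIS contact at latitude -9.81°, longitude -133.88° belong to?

-1.59·-133.88 − 0.91·-9.81 = 221.796, which is < 222.53
-0.12·-133.88 − 0.61·-9.81 = 22.050, which is > 21.93
This sign pattern matches Z-5.

Z-5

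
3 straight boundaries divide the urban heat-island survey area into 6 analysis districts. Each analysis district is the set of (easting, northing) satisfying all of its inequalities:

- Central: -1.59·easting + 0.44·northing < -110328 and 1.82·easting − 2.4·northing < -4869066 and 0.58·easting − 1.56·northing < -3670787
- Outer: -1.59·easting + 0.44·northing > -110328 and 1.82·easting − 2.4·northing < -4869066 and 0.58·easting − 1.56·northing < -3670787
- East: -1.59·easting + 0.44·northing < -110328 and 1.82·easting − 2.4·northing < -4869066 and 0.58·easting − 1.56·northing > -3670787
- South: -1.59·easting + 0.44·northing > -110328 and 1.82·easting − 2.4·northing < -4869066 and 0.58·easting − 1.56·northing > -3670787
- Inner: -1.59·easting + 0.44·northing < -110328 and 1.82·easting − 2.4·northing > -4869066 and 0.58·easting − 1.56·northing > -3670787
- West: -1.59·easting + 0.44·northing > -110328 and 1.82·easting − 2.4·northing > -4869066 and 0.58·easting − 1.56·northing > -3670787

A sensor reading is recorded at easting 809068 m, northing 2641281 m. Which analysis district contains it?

-1.59·809068 + 0.44·2641281 = -124254.480, which is < -110328
1.82·809068 − 2.4·2641281 = -4866570.640, which is > -4869066
0.58·809068 − 1.56·2641281 = -3651138.920, which is > -3670787
This sign pattern matches Inner.

Inner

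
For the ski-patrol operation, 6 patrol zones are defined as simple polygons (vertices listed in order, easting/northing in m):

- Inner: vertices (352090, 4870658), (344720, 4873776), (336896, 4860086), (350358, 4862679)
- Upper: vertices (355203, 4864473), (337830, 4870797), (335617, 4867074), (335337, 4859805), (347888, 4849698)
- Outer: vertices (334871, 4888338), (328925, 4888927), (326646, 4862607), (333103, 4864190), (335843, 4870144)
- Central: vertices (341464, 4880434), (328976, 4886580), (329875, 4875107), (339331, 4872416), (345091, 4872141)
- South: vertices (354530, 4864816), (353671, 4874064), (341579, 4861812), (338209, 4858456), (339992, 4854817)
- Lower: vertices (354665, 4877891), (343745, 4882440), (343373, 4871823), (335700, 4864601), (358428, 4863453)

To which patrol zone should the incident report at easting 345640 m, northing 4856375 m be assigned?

Upper

Cast a ray rightward from (345640, 4856375). For each polygon, the edges (by vertex number in listed order) whose endpoints lie on opposite sides of northing = 4856375, where each meets that height, and whether that is right or left of the point:
Inner: no edge straddles that height → 0 crossings.
Upper: 4–5 at easting≈339596.4 (left), 5–1 at easting≈351193.7 (right) → 1 crossing.
Outer: no edge straddles that height → 0 crossings.
Central: no edge straddles that height → 0 crossings.
South: 4–5 at easting≈339228.6 (left), 5–1 at easting≈342257.2 (left) → 0 crossings.
Lower: no edge straddles that height → 0 crossings.
Only Upper has an odd count, so the point is inside Upper.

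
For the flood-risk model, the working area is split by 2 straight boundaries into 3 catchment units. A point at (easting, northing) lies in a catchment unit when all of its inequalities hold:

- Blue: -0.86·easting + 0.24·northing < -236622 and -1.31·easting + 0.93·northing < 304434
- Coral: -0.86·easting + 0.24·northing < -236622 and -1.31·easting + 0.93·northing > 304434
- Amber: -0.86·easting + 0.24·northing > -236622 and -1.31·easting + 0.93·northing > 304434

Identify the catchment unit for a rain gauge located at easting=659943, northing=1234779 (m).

-0.86·659943 + 0.24·1234779 = -271204.020, which is < -236622
-1.31·659943 + 0.93·1234779 = 283819.140, which is < 304434
This sign pattern matches Blue.

Blue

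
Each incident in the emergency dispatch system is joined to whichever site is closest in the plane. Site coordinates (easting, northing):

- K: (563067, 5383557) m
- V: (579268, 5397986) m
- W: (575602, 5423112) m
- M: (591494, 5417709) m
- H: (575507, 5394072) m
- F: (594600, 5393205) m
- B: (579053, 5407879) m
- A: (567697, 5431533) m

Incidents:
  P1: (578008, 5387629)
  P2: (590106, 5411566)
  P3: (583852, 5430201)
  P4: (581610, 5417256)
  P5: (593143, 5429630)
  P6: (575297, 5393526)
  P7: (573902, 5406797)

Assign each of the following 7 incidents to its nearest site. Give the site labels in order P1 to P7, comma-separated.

P1 → H (d²=47767250.00)
P2 → M (d²=39662993.00)
P3 → W (d²=118316421.00)
P4 → W (d²=70388800.00)
P5 → M (d²=144829442.00)
P6 → H (d²=342216.00)
P7 → B (d²=27703525.00)

H, M, W, W, M, H, B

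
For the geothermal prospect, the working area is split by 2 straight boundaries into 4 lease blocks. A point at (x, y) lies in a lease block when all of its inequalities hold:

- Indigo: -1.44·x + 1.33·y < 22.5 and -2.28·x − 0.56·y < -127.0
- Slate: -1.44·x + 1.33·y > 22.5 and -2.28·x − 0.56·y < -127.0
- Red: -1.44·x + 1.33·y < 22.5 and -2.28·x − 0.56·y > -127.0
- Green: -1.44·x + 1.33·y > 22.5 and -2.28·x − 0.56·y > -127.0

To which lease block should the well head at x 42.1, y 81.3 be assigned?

Slate

-1.44·42.1 + 1.33·81.3 = 47.505, which is > 22.5
-2.28·42.1 − 0.56·81.3 = -141.516, which is < -127.0
This sign pattern matches Slate.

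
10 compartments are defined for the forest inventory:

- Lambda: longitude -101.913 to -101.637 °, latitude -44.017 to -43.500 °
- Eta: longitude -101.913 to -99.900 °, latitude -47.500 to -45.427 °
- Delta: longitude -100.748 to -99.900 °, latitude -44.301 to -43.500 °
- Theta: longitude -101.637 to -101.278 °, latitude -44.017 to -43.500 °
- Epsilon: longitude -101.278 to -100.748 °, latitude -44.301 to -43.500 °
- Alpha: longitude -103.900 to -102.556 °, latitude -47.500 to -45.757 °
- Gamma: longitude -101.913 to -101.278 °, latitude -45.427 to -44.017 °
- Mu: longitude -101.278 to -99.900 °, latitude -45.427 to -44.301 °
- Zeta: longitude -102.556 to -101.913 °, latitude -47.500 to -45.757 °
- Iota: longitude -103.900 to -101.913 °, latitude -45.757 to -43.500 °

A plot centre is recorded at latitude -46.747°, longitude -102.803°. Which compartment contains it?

The point has longitude = -102.803 and latitude = -46.747.
Only Alpha satisfies -103.900 ≤ longitude ≤ -102.556 and -47.500 ≤ latitude ≤ -45.757.

Alpha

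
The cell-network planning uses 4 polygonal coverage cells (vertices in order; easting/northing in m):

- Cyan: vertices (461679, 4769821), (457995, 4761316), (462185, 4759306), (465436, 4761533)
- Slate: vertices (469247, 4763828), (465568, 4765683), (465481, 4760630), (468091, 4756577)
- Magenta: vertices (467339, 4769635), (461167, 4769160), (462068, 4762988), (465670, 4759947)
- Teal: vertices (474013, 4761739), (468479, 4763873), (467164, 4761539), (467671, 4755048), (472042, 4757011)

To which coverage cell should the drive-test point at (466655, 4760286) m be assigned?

Cast a ray rightward from (466655, 4760286). For each polygon, the edges (by vertex number in listed order) whose endpoints lie on opposite sides of northing = 4760286, where each meets that height, and whether that is right or left of the point:
Cyan: 2–3 at easting≈460142.1 (left), 3–4 at easting≈463615.6 (left) → 0 crossings.
Slate: 3–4 at easting≈465702.5 (left), 4–1 at easting≈468682.3 (right) → 1 crossing.
Magenta: 3–4 at easting≈465268.5 (left), 4–1 at easting≈465728.4 (left) → 0 crossings.
Teal: 3–4 at easting≈467261.9 (right), 5–1 at easting≈473407.3 (right) → 2 crossings.
Only Slate has an odd count, so the point is inside Slate.

Slate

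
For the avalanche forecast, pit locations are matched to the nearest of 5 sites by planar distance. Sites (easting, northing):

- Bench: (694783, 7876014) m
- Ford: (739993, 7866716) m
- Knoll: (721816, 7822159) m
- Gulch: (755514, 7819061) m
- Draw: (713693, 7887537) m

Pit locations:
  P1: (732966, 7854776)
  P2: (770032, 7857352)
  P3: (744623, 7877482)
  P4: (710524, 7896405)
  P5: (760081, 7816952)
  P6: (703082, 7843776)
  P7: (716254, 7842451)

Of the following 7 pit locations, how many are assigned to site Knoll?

2

P1 → Ford
P2 → Ford
P3 → Ford
P4 → Draw
P5 → Gulch
P6 → Knoll
P7 → Knoll
2 of the 7 go to Knoll.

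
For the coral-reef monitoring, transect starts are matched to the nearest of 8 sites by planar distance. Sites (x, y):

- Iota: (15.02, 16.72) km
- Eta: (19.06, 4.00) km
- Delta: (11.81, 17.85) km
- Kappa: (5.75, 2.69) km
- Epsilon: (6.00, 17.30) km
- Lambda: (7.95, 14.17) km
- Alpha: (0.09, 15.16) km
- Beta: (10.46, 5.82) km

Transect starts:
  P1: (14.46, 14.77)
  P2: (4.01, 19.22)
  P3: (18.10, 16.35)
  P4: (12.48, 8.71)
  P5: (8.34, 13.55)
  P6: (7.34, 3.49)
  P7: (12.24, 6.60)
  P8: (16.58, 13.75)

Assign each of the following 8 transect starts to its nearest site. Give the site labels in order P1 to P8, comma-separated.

P1 → Iota (d²=4.12)
P2 → Epsilon (d²=7.65)
P3 → Iota (d²=9.62)
P4 → Beta (d²=12.43)
P5 → Lambda (d²=0.54)
P6 → Kappa (d²=3.17)
P7 → Beta (d²=3.78)
P8 → Iota (d²=11.25)

Iota, Epsilon, Iota, Beta, Lambda, Kappa, Beta, Iota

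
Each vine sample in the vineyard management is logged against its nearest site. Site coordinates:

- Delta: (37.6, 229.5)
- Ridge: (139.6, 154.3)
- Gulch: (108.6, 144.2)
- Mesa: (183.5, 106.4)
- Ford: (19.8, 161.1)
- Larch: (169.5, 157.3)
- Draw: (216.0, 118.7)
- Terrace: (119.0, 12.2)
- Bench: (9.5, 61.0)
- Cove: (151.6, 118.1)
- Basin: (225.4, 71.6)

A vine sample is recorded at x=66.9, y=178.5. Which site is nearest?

Ford

Squared distances to each site:
Delta: 3459.490; Ridge: 5870.930; Gulch: 2915.380; Mesa: 18793.970; Ford: 2521.170; Larch: 10976.200; Draw: 25806.850; Terrace: 30370.100; Bench: 17101.010; Cove: 10822.250; Basin: 36549.860.
Minimum at Ford.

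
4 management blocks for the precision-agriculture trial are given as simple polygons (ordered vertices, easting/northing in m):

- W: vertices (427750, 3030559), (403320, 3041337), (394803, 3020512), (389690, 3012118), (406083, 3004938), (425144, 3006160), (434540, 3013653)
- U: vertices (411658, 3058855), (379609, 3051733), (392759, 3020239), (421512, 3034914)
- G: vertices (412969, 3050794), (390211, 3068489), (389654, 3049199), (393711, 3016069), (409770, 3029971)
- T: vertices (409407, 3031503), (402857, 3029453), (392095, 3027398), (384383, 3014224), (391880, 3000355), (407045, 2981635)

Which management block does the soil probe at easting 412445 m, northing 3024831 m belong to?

Cast a ray rightward from (412445, 3024831). For each polygon, the edges (by vertex number in listed order) whose endpoints lie on opposite sides of northing = 3024831, where each meets that height, and whether that is right or left of the point:
W: 2–3 at easting≈396569.4 (left), 7–1 at easting≈430050.6 (right) → 1 crossing.
U: 2–3 at easting≈390841.7 (left), 3–4 at easting≈401756.2 (left) → 0 crossings.
G: 3–4 at easting≈392638.0 (left), 4–5 at easting≈403832.5 (left) → 0 crossings.
T: 3–4 at easting≈390592.3 (left), 6–1 at easting≈409091.0 (left) → 0 crossings.
Only W has an odd count, so the point is inside W.

W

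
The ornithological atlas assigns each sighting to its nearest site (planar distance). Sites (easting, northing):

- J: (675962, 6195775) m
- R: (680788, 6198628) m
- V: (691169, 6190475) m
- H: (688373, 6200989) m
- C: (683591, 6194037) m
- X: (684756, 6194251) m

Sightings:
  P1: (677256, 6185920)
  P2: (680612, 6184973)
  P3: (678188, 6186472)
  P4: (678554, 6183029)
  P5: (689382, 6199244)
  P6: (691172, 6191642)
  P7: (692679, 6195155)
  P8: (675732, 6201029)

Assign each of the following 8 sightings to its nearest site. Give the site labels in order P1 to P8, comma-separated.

J, C, C, C, H, V, V, J

P1 → J (d²=98795461.00)
P2 → C (d²=91030537.00)
P3 → C (d²=86421634.00)
P4 → C (d²=146547433.00)
P5 → H (d²=4063106.00)
P6 → V (d²=1361898.00)
P7 → V (d²=24182500.00)
P8 → J (d²=27657416.00)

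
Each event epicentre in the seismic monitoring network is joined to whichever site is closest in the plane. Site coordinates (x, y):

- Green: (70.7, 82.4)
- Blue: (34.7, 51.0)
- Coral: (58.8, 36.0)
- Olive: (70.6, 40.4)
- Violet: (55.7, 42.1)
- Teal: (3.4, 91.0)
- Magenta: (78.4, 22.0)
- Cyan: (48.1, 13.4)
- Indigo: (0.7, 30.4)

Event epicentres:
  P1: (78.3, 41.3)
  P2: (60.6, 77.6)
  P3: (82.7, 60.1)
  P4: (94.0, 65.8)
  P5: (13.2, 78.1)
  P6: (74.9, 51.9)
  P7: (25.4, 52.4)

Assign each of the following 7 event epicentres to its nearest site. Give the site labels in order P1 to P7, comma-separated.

P1 → Olive (d²=60.10)
P2 → Green (d²=125.05)
P3 → Olive (d²=534.50)
P4 → Green (d²=818.45)
P5 → Teal (d²=262.45)
P6 → Olive (d²=150.74)
P7 → Blue (d²=88.45)

Olive, Green, Olive, Green, Teal, Olive, Blue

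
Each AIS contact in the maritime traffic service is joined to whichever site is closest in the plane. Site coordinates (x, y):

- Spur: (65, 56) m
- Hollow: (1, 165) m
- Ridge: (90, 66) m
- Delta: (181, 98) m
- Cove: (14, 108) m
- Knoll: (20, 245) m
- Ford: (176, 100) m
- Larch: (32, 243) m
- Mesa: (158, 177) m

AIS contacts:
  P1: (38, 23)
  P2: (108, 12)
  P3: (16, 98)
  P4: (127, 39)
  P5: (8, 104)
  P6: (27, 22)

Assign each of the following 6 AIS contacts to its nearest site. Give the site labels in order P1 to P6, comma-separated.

Spur, Ridge, Cove, Ridge, Cove, Spur

P1 → Spur (d²=1818.00)
P2 → Ridge (d²=3240.00)
P3 → Cove (d²=104.00)
P4 → Ridge (d²=2098.00)
P5 → Cove (d²=52.00)
P6 → Spur (d²=2600.00)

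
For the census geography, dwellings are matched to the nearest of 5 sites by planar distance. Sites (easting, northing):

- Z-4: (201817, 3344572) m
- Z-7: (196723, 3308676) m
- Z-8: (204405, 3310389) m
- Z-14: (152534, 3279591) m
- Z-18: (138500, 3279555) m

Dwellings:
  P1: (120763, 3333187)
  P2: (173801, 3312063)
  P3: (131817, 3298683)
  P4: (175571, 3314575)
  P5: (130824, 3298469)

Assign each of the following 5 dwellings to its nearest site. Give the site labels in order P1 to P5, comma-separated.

P1 → Z-18 (d²=3190992593.00)
P2 → Z-7 (d²=536889853.00)
P3 → Z-18 (d²=410542873.00)
P4 → Z-7 (d²=482205305.00)
P5 → Z-18 (d²=416660372.00)

Z-18, Z-7, Z-18, Z-7, Z-18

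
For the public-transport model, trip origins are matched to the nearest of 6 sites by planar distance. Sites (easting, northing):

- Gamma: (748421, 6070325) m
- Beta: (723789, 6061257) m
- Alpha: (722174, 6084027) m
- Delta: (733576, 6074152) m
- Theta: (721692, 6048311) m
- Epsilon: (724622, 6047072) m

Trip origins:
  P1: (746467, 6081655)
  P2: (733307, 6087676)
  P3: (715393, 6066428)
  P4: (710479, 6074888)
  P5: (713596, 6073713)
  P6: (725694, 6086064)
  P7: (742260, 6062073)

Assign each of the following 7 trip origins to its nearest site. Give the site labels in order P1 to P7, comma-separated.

P1 → Gamma (d²=132187016.00)
P2 → Alpha (d²=137258890.00)
P3 → Beta (d²=97232057.00)
P4 → Alpha (d²=220294346.00)
P5 → Alpha (d²=179960680.00)
P6 → Alpha (d²=16539769.00)
P7 → Gamma (d²=106053425.00)

Gamma, Alpha, Beta, Alpha, Alpha, Alpha, Gamma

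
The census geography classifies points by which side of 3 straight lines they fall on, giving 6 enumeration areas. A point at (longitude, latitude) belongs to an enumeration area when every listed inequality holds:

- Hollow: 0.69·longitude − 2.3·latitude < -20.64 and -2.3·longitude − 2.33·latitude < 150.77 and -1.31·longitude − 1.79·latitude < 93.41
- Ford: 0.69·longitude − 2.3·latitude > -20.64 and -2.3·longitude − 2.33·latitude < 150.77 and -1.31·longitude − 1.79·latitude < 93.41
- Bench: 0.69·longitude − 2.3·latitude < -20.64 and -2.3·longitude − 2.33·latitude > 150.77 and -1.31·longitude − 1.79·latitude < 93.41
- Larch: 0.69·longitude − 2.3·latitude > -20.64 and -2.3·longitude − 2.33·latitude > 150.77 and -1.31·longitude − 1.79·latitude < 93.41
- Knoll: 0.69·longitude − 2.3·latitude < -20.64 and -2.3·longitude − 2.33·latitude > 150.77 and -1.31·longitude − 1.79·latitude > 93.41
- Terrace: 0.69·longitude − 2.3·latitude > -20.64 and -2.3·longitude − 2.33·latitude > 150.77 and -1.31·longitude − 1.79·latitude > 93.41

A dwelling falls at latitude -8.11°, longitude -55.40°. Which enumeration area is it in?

0.69·-55.40 − 2.3·-8.11 = -19.573, which is > -20.64
-2.3·-55.40 − 2.33·-8.11 = 146.316, which is < 150.77
-1.31·-55.40 − 1.79·-8.11 = 87.091, which is < 93.41
This sign pattern matches Ford.

Ford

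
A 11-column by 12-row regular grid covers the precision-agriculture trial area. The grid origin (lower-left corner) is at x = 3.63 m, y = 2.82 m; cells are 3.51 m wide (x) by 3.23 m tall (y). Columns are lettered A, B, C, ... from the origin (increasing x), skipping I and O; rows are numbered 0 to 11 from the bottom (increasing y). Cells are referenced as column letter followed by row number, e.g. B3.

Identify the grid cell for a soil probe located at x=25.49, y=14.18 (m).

Column index: ⌊(25.49 − 3.63) / 3.51⌋ = ⌊6.228⌋ = 6 → column G
Row offset from origin: ⌊(14.18 − 2.82) / 3.23⌋ = ⌊3.517⌋ = 3 → row 3

G3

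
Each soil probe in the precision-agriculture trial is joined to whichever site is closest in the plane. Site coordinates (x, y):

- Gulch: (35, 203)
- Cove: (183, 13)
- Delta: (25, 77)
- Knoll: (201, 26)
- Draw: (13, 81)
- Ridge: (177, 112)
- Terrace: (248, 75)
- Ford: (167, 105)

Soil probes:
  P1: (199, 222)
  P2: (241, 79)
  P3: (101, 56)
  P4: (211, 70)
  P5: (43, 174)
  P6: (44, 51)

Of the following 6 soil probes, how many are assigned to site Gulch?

P1 → Ridge
P2 → Terrace
P3 → Delta
P4 → Terrace
P5 → Gulch
P6 → Delta
1 of the 6 goes to Gulch.

1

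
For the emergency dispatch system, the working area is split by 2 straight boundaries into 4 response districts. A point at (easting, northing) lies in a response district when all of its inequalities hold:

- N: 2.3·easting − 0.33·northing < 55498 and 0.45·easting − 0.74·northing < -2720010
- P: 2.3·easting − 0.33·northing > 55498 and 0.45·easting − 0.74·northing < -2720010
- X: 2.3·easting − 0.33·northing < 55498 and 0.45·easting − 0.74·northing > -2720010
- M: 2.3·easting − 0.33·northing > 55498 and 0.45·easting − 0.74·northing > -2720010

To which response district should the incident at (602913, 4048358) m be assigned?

2.3·602913 − 0.33·4048358 = 50741.760, which is < 55498
0.45·602913 − 0.74·4048358 = -2724474.070, which is < -2720010
This sign pattern matches N.

N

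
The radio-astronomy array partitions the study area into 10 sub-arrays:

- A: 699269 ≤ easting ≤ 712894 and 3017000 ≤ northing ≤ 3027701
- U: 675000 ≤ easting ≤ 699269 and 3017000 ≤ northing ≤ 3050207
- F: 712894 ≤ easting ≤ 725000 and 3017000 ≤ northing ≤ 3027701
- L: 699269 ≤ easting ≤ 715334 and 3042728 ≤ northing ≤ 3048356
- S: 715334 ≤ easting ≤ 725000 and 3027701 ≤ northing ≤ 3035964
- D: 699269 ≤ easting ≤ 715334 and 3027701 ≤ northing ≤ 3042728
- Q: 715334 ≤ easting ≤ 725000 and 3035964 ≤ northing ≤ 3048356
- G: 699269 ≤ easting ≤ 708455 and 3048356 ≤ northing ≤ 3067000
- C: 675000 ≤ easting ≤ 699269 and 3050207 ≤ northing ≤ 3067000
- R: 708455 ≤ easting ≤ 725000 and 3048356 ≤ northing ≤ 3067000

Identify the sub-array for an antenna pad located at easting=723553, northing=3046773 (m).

The point has easting = 723553 and northing = 3046773.
Only Q satisfies 715334 ≤ easting ≤ 725000 and 3035964 ≤ northing ≤ 3048356.

Q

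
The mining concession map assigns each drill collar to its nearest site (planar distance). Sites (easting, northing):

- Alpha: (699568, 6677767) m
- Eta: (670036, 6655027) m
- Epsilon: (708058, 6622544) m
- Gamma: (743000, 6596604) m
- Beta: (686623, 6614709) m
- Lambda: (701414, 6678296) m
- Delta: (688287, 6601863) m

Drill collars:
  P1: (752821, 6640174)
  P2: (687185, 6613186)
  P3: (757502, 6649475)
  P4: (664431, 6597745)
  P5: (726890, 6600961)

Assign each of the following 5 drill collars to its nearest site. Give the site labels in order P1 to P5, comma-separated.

Gamma, Beta, Gamma, Delta, Gamma

P1 → Gamma (d²=1994796941.00)
P2 → Beta (d²=2635373.00)
P3 → Gamma (d²=3005650645.00)
P4 → Delta (d²=586066660.00)
P5 → Gamma (d²=278515549.00)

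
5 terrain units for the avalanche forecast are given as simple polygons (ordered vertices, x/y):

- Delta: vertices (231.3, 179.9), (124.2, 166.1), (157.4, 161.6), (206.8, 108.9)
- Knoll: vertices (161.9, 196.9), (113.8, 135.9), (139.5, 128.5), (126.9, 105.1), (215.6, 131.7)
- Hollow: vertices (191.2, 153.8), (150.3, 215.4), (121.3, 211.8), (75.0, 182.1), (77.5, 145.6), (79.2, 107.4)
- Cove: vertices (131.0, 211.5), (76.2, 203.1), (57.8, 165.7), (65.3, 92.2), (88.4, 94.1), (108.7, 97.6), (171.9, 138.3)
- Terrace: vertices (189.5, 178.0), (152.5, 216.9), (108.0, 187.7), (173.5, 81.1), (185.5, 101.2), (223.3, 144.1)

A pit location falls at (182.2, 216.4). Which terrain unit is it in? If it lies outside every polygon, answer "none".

none

Cast a ray rightward from (182.2, 216.4). For each polygon, the edges (by vertex number in listed order) whose endpoints lie on opposite sides of y = 216.4, where each meets that height, and whether that is right or left of the point:
Delta: no edge straddles that height → 0 crossings.
Knoll: no edge straddles that height → 0 crossings.
Hollow: no edge straddles that height → 0 crossings.
Cove: no edge straddles that height → 0 crossings.
Terrace: 1–2 at x≈152.98 (left), 2–3 at x≈151.74 (left) → 0 crossings.
All counts are even, so the point lies outside every listed polygon.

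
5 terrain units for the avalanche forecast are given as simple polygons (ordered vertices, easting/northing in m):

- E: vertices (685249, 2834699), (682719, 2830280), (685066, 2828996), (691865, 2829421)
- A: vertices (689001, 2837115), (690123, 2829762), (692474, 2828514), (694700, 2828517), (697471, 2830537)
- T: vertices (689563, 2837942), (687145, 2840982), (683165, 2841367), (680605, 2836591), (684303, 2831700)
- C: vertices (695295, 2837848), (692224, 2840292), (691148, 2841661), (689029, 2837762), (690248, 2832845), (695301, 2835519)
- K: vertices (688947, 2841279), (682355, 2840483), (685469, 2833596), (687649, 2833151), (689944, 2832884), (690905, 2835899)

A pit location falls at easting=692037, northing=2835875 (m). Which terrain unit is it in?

C

Cast a ray rightward from (692037, 2835875). For each polygon, the edges (by vertex number in listed order) whose endpoints lie on opposite sides of northing = 2835875, where each meets that height, and whether that is right or left of the point:
E: no edge straddles that height → 0 crossings.
A: 1–2 at easting≈689190.2 (left), 5–1 at easting≈690597.7 (left) → 0 crossings.
T: 4–5 at easting≈681146.4 (left), 5–1 at easting≈687821.2 (left) → 0 crossings.
C: 4–5 at easting≈689496.8 (left), 6–1 at easting≈695300.1 (right) → 1 crossing.
K: 2–3 at easting≈684438.5 (left), 5–6 at easting≈690897.4 (left) → 0 crossings.
Only C has an odd count, so the point is inside C.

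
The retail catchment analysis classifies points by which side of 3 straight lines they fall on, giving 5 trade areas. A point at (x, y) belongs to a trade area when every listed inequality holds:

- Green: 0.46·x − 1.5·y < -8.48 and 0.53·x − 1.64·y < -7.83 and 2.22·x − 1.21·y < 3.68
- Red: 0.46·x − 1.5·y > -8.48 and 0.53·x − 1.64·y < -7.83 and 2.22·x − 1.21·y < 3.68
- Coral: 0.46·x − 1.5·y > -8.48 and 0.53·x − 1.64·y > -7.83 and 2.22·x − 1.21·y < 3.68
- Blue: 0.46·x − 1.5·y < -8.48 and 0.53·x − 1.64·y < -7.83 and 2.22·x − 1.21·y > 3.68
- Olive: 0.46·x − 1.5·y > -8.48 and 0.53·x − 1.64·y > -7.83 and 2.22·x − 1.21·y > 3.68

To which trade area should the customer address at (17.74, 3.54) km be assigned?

Olive

0.46·17.74 − 1.5·3.54 = 2.850, which is > -8.48
0.53·17.74 − 1.64·3.54 = 3.597, which is > -7.83
2.22·17.74 − 1.21·3.54 = 35.099, which is > 3.68
This sign pattern matches Olive.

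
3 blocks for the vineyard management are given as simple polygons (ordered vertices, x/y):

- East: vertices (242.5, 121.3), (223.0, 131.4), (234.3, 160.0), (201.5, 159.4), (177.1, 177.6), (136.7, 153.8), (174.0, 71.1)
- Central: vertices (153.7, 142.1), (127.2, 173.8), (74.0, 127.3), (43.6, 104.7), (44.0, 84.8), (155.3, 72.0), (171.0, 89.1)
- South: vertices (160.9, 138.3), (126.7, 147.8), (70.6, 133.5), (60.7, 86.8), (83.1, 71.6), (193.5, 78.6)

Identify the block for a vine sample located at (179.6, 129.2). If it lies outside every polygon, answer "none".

Cast a ray rightward from (179.6, 129.2). For each polygon, the edges (by vertex number in listed order) whose endpoints lie on opposite sides of y = 129.2, where each meets that height, and whether that is right or left of the point:
East: 1–2 at x≈227.25 (right), 6–7 at x≈147.80 (left) → 1 crossing.
Central: 2–3 at x≈76.17 (left), 7–1 at x≈157.91 (left) → 0 crossings.
South: 3–4 at x≈69.69 (left), 6–1 at x≈165.87 (left) → 0 crossings.
Only East has an odd count, so the point is inside East.

East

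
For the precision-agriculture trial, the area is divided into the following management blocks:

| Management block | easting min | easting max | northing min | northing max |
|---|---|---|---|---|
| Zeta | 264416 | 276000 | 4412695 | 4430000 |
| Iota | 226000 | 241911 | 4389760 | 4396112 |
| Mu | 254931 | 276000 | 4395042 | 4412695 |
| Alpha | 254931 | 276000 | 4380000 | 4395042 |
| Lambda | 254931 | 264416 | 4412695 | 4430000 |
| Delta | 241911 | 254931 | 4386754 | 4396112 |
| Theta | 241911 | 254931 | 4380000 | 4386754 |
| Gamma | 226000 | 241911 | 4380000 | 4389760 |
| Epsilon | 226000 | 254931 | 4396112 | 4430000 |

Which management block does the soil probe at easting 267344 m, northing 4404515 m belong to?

The point has easting = 267344 and northing = 4404515.
Only Mu satisfies 254931 ≤ easting ≤ 276000 and 4395042 ≤ northing ≤ 4412695.

Mu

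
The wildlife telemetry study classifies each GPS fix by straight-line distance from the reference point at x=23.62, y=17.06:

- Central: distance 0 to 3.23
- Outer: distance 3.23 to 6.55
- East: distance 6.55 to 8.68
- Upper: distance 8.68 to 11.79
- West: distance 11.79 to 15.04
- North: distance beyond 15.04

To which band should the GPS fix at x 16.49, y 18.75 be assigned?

East

Distance = √((16.49−23.62)² + (18.75−17.06)²) = √(50.837 + 2.856) = 7.328.
6.55 ≤ 7.328 < 8.68 → East.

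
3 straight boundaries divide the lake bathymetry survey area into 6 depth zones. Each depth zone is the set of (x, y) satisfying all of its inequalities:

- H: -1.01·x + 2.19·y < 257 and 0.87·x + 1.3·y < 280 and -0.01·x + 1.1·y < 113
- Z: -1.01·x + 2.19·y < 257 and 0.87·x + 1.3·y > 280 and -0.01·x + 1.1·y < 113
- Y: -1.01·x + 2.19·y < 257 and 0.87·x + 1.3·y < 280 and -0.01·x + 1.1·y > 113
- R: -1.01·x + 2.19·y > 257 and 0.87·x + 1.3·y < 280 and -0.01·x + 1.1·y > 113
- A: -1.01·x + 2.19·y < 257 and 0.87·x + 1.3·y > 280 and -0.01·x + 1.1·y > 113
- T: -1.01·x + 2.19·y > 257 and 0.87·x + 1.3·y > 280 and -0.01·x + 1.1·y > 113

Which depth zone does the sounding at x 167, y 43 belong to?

-1.01·167 + 2.19·43 = -74.500, which is < 257
0.87·167 + 1.3·43 = 201.190, which is < 280
-0.01·167 + 1.1·43 = 45.630, which is < 113
This sign pattern matches H.

H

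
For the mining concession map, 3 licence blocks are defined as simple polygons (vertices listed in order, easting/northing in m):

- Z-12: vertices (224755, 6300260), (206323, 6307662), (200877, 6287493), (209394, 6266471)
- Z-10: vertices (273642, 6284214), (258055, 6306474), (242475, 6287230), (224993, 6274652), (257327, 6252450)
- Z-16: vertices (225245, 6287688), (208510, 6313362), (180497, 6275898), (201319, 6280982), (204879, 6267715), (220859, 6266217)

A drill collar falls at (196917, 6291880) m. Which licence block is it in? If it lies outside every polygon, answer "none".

Cast a ray rightward from (196917, 6291880). For each polygon, the edges (by vertex number in listed order) whose endpoints lie on opposite sides of northing = 6291880, where each meets that height, and whether that is right or left of the point:
Z-12: 2–3 at easting≈202061.6 (right), 4–1 at easting≈220945.3 (right) → 2 crossings.
Z-10: 1–2 at easting≈268274.1 (right), 2–3 at easting≈246239.7 (right) → 2 crossings.
Z-16: 1–2 at easting≈222512.5 (right), 2–3 at easting≈192447.2 (left) → 1 crossing.
Only Z-16 has an odd count, so the point is inside Z-16.

Z-16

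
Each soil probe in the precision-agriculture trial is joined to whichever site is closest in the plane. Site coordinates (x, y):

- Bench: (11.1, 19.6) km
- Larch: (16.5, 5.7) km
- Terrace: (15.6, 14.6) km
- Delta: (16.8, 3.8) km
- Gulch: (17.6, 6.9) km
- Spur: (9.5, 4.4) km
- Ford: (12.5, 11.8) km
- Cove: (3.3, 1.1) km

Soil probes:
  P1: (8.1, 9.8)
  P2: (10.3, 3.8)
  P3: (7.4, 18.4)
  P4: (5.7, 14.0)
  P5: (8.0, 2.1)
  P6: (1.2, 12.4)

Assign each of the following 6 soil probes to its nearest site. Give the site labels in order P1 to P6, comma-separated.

Ford, Spur, Bench, Ford, Spur, Ford

P1 → Ford (d²=23.36)
P2 → Spur (d²=1.00)
P3 → Bench (d²=15.13)
P4 → Ford (d²=51.08)
P5 → Spur (d²=7.54)
P6 → Ford (d²=128.05)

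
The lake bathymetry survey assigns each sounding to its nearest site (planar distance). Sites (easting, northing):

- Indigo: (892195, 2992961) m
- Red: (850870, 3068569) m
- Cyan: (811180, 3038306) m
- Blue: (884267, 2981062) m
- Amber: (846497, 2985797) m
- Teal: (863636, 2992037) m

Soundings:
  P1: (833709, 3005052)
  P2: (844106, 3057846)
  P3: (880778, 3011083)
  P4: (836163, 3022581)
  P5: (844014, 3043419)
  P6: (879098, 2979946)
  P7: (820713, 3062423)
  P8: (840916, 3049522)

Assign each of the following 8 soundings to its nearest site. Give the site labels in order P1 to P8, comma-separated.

P1 → Amber (d²=534287969.00)
P2 → Red (d²=160734425.00)
P3 → Indigo (d²=458754773.00)
P4 → Cyan (d²=871425914.00)
P5 → Red (d²=679527236.00)
P6 → Blue (d²=27964017.00)
P7 → Cyan (d²=672507778.00)
P8 → Red (d²=461870325.00)

Amber, Red, Indigo, Cyan, Red, Blue, Cyan, Red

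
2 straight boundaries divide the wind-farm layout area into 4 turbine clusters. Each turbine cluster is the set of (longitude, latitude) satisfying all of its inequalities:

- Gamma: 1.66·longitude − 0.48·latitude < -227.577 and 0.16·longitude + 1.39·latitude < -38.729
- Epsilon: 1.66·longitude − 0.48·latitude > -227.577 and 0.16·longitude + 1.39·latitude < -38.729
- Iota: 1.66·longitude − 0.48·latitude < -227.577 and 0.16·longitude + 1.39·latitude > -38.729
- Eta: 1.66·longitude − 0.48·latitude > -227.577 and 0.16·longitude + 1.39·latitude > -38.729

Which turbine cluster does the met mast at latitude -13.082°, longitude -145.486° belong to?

1.66·-145.486 − 0.48·-13.082 = -235.227, which is < -227.577
0.16·-145.486 + 1.39·-13.082 = -41.462, which is < -38.729
This sign pattern matches Gamma.

Gamma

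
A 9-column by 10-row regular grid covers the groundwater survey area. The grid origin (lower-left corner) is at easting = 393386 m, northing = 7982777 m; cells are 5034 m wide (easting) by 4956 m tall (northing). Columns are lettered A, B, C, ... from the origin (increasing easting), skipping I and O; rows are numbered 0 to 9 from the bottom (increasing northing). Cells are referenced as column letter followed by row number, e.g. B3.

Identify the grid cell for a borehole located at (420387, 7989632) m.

F1

Column index: ⌊(420387 − 393386) / 5034⌋ = ⌊5.364⌋ = 5 → column F
Row offset from origin: ⌊(7989632 − 7982777) / 4956⌋ = ⌊1.383⌋ = 1 → row 1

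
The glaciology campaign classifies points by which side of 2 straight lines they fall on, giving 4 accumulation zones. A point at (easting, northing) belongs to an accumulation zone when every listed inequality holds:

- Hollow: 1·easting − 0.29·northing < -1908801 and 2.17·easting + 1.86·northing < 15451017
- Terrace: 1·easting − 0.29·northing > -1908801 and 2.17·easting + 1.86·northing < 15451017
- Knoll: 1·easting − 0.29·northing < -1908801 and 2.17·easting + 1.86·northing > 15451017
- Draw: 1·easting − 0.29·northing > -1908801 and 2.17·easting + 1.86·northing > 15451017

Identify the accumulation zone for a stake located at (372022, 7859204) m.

1·372022 − 0.29·7859204 = -1907147.160, which is > -1908801
2.17·372022 + 1.86·7859204 = 15425407.180, which is < 15451017
This sign pattern matches Terrace.

Terrace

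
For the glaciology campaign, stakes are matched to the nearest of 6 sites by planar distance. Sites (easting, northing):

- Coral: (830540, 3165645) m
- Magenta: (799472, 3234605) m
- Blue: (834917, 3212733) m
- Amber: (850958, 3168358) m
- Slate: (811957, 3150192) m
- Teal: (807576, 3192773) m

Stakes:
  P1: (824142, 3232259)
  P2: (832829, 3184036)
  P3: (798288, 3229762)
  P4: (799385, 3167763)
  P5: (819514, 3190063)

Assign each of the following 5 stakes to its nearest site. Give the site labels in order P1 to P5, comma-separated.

P1 → Blue (d²=497365301.00)
P2 → Coral (d²=343468402.00)
P3 → Magenta (d²=24856505.00)
P4 → Slate (d²=466795225.00)
P5 → Teal (d²=149859944.00)

Blue, Coral, Magenta, Slate, Teal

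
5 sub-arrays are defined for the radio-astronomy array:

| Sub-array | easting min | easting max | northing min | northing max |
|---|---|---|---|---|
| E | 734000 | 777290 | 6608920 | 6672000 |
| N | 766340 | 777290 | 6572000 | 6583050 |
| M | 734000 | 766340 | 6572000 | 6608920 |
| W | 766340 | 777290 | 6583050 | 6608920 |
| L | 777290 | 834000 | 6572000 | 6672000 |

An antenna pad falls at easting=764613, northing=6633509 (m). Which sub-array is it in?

E

The point has easting = 764613 and northing = 6633509.
Only E satisfies 734000 ≤ easting ≤ 777290 and 6608920 ≤ northing ≤ 6672000.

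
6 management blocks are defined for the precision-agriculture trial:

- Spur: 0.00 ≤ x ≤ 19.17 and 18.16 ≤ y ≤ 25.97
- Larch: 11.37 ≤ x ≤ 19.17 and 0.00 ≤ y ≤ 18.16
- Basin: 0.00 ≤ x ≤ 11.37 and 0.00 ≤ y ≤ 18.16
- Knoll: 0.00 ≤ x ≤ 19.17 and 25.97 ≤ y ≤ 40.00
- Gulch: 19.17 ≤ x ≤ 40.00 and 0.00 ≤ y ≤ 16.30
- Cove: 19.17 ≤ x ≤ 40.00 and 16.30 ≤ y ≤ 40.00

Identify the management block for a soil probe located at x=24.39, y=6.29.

The point has x = 24.39 and y = 6.29.
Only Gulch satisfies 19.17 ≤ x ≤ 40.00 and 0.00 ≤ y ≤ 16.30.

Gulch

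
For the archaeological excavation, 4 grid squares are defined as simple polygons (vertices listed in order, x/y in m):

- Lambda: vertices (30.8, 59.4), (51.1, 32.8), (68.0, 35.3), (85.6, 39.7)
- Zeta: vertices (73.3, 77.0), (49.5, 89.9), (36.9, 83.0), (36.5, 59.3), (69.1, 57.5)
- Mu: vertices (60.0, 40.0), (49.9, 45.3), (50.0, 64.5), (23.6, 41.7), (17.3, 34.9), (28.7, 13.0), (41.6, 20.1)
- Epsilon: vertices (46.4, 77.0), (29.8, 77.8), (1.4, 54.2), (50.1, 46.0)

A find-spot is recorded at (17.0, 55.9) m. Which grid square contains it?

Epsilon

Cast a ray rightward from (17.0, 55.9). For each polygon, the edges (by vertex number in listed order) whose endpoints lie on opposite sides of y = 55.9, where each meets that height, and whether that is right or left of the point:
Lambda: 1–2 at x≈33.47 (right), 4–1 at x≈40.54 (right) → 2 crossings.
Zeta: no edge straddles that height → 0 crossings.
Mu: 2–3 at x≈49.96 (right), 3–4 at x≈40.04 (right) → 2 crossings.
Epsilon: 2–3 at x≈3.45 (left), 4–1 at x≈48.92 (right) → 1 crossing.
Only Epsilon has an odd count, so the point is inside Epsilon.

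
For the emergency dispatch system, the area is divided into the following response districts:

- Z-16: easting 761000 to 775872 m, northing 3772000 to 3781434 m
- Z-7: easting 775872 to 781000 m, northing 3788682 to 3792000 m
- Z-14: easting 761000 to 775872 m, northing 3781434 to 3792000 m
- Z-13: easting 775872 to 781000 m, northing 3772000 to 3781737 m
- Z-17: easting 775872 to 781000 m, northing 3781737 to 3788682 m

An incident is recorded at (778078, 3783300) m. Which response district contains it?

The point has easting = 778078 and northing = 3783300.
Only Z-17 satisfies 775872 ≤ easting ≤ 781000 and 3781737 ≤ northing ≤ 3788682.

Z-17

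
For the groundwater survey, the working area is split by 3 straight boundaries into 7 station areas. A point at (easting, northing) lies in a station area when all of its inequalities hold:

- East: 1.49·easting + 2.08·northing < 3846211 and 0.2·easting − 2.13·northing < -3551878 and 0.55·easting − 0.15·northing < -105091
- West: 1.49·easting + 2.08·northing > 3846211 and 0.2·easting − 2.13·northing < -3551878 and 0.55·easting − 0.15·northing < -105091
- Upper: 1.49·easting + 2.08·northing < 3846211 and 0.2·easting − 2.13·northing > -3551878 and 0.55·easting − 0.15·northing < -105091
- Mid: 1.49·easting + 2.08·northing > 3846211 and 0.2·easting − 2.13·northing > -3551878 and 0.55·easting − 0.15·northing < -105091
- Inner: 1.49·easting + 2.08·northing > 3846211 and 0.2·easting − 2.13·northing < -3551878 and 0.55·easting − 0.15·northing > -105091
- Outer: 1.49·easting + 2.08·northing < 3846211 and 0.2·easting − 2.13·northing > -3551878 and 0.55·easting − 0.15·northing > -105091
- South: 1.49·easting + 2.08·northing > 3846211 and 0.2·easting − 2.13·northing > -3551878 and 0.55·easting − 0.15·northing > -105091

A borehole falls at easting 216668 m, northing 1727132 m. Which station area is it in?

West

1.49·216668 + 2.08·1727132 = 3915269.880, which is > 3846211
0.2·216668 − 2.13·1727132 = -3635457.560, which is < -3551878
0.55·216668 − 0.15·1727132 = -139902.400, which is < -105091
This sign pattern matches West.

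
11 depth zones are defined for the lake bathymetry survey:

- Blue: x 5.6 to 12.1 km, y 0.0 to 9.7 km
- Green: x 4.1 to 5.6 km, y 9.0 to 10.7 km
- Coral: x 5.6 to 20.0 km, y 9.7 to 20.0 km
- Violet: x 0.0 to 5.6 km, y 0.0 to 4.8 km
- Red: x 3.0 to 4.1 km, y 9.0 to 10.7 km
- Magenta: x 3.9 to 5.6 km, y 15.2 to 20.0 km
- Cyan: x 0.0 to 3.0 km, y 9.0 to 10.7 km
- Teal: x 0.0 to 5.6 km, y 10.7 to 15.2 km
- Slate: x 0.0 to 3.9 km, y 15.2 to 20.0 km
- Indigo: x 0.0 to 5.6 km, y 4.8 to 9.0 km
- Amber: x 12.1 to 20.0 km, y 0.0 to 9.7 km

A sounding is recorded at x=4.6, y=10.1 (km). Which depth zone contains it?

Green

The point has x = 4.6 and y = 10.1.
Only Green satisfies 4.1 ≤ x ≤ 5.6 and 9.0 ≤ y ≤ 10.7.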